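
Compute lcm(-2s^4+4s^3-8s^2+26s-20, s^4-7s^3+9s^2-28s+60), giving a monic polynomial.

s^5-8s^4+16s^3-37s^2+88s-60

Repeated division with remainder:
  -2s^4+4s^3-8s^2+26s-20 = (-2)(s^4-7s^3+9s^2-28s+60) + (-10s^3+10s^2-30s+100)
  s^4-7s^3+9s^2-28s+60 = (-(1/10)s+3/5)(-10s^3+10s^2-30s+100) + (0)
Last nonzero remainder: -10s^3+10s^2-30s+100. Dividing through by -10 gives the monic gcd s^3-s^2+3s-10.
Then lcm(f, g) = f·g / gcd(f, g); expanding and making the result monic gives the answer.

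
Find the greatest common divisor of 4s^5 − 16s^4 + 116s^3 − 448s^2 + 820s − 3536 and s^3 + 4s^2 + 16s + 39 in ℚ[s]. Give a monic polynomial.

Euclidean algorithm in ℚ[s]:
  4s^5 − 16s^4 + 116s^3 − 448s^2 + 820s − 3536 = (4s^2 − 32s + 180)(s^3 + 4s^2 + 16s + 39) + (−812s^2 − 812s − 10556)
  s^3 + 4s^2 + 16s + 39 = (−(1/812)s − 3/812)(−812s^2 − 812s − 10556) + (0)
Last nonzero remainder: −812s^2 − 812s − 10556. Dividing through by −812 gives the monic gcd s^2 + s + 13.

s^2 + s + 13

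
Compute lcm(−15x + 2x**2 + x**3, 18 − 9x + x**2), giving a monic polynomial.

Euclidean algorithm in ℚ[x]:
  x**3 + 2x**2 − 15x = (x + 11)(x**2 − 9x + 18) + (66x − 198)
  x**2 − 9x + 18 = ((1/66)x − 1/11)(66x − 198) + (0)
Last nonzero remainder: 66x − 198. Dividing through by 66 gives the monic gcd x − 3.
Then lcm(f, g) = f·g / gcd(f, g); expanding and making the result monic gives the answer.

90x − 27x**2 − 4x**3 + x**4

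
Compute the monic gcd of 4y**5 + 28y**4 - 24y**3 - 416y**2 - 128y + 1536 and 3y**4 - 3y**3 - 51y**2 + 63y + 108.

By polynomial division,
  4y**5 + 28y**4 - 24y**3 - 416y**2 - 128y + 1536 = ((4/3)y + 32/3)(3y**4 - 3y**3 - 51y**2 + 63y + 108) + (76y**3 + 44y**2 - 944y + 384)
  3y**4 - 3y**3 - 51y**2 + 63y + 108 = ((3/76)y - 45/722)(76y**3 + 44y**2 - 944y + 384) + (-(3969/361)y**2 - (3969/361)y + 47628/361)
  76y**3 + 44y**2 - 944y + 384 = (-(27436/3969)y + 11552/3969)(-(3969/361)y**2 - (3969/361)y + 47628/361) + (0)
Last nonzero remainder: -(3969/361)y**2 - (3969/361)y + 47628/361. Dividing through by -3969/361 gives the monic gcd y**2 + y - 12.

y**2 + y - 12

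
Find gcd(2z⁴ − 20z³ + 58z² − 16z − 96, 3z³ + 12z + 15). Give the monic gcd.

z + 1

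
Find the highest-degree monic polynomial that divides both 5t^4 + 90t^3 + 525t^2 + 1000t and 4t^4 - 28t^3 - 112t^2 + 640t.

t^2 + 5t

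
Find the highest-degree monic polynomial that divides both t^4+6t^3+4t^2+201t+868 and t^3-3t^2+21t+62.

t^2-5t+31

Apply the Euclidean algorithm:
  t^4+6t^3+4t^2+201t+868 = (t+9)(t^3-3t^2+21t+62) + (10t^2-50t+310)
  t^3-3t^2+21t+62 = ((1/10)t+1/5)(10t^2-50t+310) + (0)
Last nonzero remainder: 10t^2-50t+310. Dividing through by 10 gives the monic gcd t^2-5t+31.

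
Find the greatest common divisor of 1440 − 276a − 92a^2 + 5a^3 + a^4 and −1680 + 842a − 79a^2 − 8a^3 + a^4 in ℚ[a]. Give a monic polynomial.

240 − 86a − a^2 + a^3

Apply the Euclidean algorithm:
  a^4 + 5a^3 − 92a^2 − 276a + 1440 = (a^4 − 8a^3 − 79a^2 + 842a − 1680) + (13a^3 − 13a^2 − 1118a + 3120)
  a^4 − 8a^3 − 79a^2 + 842a − 1680 = ((1/13)a − 7/13)(13a^3 − 13a^2 − 1118a + 3120) + (0)
Last nonzero remainder: 13a^3 − 13a^2 − 1118a + 3120. Dividing through by 13 gives the monic gcd a^3 − a^2 − 86a + 240.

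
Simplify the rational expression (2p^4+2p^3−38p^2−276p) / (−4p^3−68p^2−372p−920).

(−p^2+6p)/(2p+20)

Repeated division with remainder:
  2p^4+2p^3−38p^2−276p = (−(1/2)p+8)(−4p^3−68p^2−372p−920) + (320p^2+2240p+7360)
  −4p^3−68p^2−372p−920 = (−(1/80)p−1/8)(320p^2+2240p+7360) + (0)
Last nonzero remainder: 320p^2+2240p+7360. Dividing through by 320 gives the monic gcd p^2+7p+23.
Cancel p^2+7p+23 from numerator and denominator to get the reduced form.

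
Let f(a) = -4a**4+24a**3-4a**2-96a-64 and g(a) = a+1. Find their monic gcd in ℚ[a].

a+1

Apply the Euclidean algorithm:
  -4a**4+24a**3-4a**2-96a-64 = (-4a**3+28a**2-32a-64)(a+1) + (0)
The last nonzero remainder a+1 is already monic.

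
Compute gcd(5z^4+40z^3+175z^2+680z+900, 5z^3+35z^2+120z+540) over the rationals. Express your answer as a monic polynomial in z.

Repeated division with remainder:
  5z^4+40z^3+175z^2+680z+900 = (z+1)(5z^3+35z^2+120z+540) + (20z^2+20z+360)
  5z^3+35z^2+120z+540 = ((1/4)z+3/2)(20z^2+20z+360) + (0)
Last nonzero remainder: 20z^2+20z+360. Dividing through by 20 gives the monic gcd z^2+z+18.

z^2+z+18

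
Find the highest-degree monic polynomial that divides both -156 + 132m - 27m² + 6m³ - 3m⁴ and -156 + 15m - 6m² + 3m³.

13 + 2m + m²

Apply the Euclidean algorithm:
  -3m⁴ + 6m³ - 27m² + 132m - 156 = (-m)(3m³ - 6m² + 15m - 156) + (-12m² - 24m - 156)
  3m³ - 6m² + 15m - 156 = (-(1/4)m + 1)(-12m² - 24m - 156) + (0)
Last nonzero remainder: -12m² - 24m - 156. Dividing through by -12 gives the monic gcd m² + 2m + 13.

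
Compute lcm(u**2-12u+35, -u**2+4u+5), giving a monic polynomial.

u**3-11u**2+23u+35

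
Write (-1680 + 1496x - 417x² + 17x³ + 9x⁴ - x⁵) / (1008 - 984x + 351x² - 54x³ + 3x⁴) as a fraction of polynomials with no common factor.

(35 - 2x - x²)/(-21 + 3x)

Apply the Euclidean algorithm:
  -x⁵ + 9x⁴ + 17x³ - 417x² + 1496x - 1680 = (-(1/3)x - 3)(3x⁴ - 54x³ + 351x² - 984x + 1008) + (-28x³ + 308x² - 1120x + 1344)
  3x⁴ - 54x³ + 351x² - 984x + 1008 = (-(3/28)x + 3/4)(-28x³ + 308x² - 1120x + 1344) + (0)
Last nonzero remainder: -28x³ + 308x² - 1120x + 1344. Dividing through by -28 gives the monic gcd x³ - 11x² + 40x - 48.
Cancel x³ - 11x² + 40x - 48 from numerator and denominator to get the reduced form.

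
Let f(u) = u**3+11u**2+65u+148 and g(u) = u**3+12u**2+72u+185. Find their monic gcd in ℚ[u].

u**2+7u+37

Euclidean algorithm in ℚ[u]:
  u**3+11u**2+65u+148 = (u**3+12u**2+72u+185) + (-u**2-7u-37)
  u**3+12u**2+72u+185 = (-u-5)(-u**2-7u-37) + (0)
Last nonzero remainder: -u**2-7u-37. Dividing through by -1 gives the monic gcd u**2+7u+37.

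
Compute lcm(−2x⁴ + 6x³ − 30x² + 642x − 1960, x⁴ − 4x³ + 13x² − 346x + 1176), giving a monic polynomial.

Repeated division with remainder:
  −2x⁴ + 6x³ − 30x² + 642x − 1960 = (−2)(x⁴ − 4x³ + 13x² − 346x + 1176) + (−2x³ − 4x² − 50x + 392)
  x⁴ − 4x³ + 13x² − 346x + 1176 = (−(1/2)x + 3)(−2x³ − 4x² − 50x + 392) + (0)
Last nonzero remainder: −2x³ − 4x² − 50x + 392. Dividing through by −2 gives the monic gcd x³ + 2x² + 25x − 196.
Then lcm(f, g) = f·g / gcd(f, g); expanding and making the result monic gives the answer.

x⁵ − 9x⁴ + 33x³ − 411x² + 2906x − 5880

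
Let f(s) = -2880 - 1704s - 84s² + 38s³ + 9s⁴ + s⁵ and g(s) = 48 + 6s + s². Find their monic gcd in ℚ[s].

Euclidean algorithm in ℚ[s]:
  s⁵ + 9s⁴ + 38s³ - 84s² - 1704s - 2880 = (s³ + 3s² - 28s - 60)(s² + 6s + 48) + (0)
The last nonzero remainder s² + 6s + 48 is already monic.

48 + 6s + s²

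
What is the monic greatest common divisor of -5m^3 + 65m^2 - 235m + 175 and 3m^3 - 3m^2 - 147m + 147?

m^2 - 8m + 7

By polynomial division,
  -5m^3 + 65m^2 - 235m + 175 = (-5/3)(3m^3 - 3m^2 - 147m + 147) + (60m^2 - 480m + 420)
  3m^3 - 3m^2 - 147m + 147 = ((1/20)m + 7/20)(60m^2 - 480m + 420) + (0)
Last nonzero remainder: 60m^2 - 480m + 420. Dividing through by 60 gives the monic gcd m^2 - 8m + 7.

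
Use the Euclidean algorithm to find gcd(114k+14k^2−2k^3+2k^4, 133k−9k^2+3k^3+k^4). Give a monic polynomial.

Apply the Euclidean algorithm:
  2k^4−2k^3+14k^2+114k = (2)(k^4+3k^3−9k^2+133k) + (−8k^3+32k^2−152k)
  k^4+3k^3−9k^2+133k = (−(1/8)k−7/8)(−8k^3+32k^2−152k) + (0)
Last nonzero remainder: −8k^3+32k^2−152k. Dividing through by −8 gives the monic gcd k^3−4k^2+19k.

19k−4k^2+k^3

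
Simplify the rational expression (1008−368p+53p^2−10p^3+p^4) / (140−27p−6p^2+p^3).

(36+p+p^2)/(5+p)

Repeated division with remainder:
  p^4−10p^3+53p^2−368p+1008 = (p−4)(p^3−6p^2−27p+140) + (56p^2−616p+1568)
  p^3−6p^2−27p+140 = ((1/56)p+5/56)(56p^2−616p+1568) + (0)
Last nonzero remainder: 56p^2−616p+1568. Dividing through by 56 gives the monic gcd p^2−11p+28.
Cancel p^2−11p+28 from numerator and denominator to get the reduced form.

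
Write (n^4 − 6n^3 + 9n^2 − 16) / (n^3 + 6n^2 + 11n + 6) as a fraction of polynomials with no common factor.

(n^3 − 7n^2 + 16n − 16)/(n^2 + 5n + 6)

Repeated division with remainder:
  n^4 − 6n^3 + 9n^2 − 16 = (n − 12)(n^3 + 6n^2 + 11n + 6) + (70n^2 + 126n + 56)
  n^3 + 6n^2 + 11n + 6 = ((1/70)n + 3/50)(70n^2 + 126n + 56) + ((66/25)n + 66/25)
  70n^2 + 126n + 56 = ((875/33)n + 700/33)((66/25)n + 66/25) + (0)
Last nonzero remainder: (66/25)n + 66/25. Dividing through by 66/25 gives the monic gcd n + 1.
Cancel n + 1 from numerator and denominator to get the reduced form.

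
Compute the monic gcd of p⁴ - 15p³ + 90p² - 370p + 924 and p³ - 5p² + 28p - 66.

Repeated division with remainder:
  p⁴ - 15p³ + 90p² - 370p + 924 = (p - 10)(p³ - 5p² + 28p - 66) + (12p² - 24p + 264)
  p³ - 5p² + 28p - 66 = ((1/12)p - 1/4)(12p² - 24p + 264) + (0)
Last nonzero remainder: 12p² - 24p + 264. Dividing through by 12 gives the monic gcd p² - 2p + 22.

p² - 2p + 22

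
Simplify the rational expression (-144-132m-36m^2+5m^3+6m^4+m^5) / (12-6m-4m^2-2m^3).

By polynomial division,
  m^5+6m^4+5m^3-36m^2-132m-144 = (-(1/2)m^2-2m+3)(-2m^3-4m^2-6m+12) + (-30m^2-90m-180)
  -2m^3-4m^2-6m+12 = ((1/15)m-1/15)(-30m^2-90m-180) + (0)
Last nonzero remainder: -30m^2-90m-180. Dividing through by -30 gives the monic gcd m^2+3m+6.
Cancel m^2+3m+6 from numerator and denominator to get the reduced form.

(24+10m-3m^2-m^3)/(-2+2m)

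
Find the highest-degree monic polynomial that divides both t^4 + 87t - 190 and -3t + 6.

t - 2

Apply the Euclidean algorithm:
  t^4 + 87t - 190 = (-(1/3)t^3 - (2/3)t^2 - (4/3)t - 95/3)(-3t + 6) + (0)
Last nonzero remainder: -3t + 6. Dividing through by -3 gives the monic gcd t - 2.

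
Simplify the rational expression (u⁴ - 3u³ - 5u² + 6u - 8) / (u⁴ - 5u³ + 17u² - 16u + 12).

Repeated division with remainder:
  u⁴ - 3u³ - 5u² + 6u - 8 = (u⁴ - 5u³ + 17u² - 16u + 12) + (2u³ - 22u² + 22u - 20)
  u⁴ - 5u³ + 17u² - 16u + 12 = ((1/2)u + 3)(2u³ - 22u² + 22u - 20) + (72u² - 72u + 72)
  2u³ - 22u² + 22u - 20 = ((1/36)u - 5/18)(72u² - 72u + 72) + (0)
Last nonzero remainder: 72u² - 72u + 72. Dividing through by 72 gives the monic gcd u² - u + 1.
Cancel u² - u + 1 from numerator and denominator to get the reduced form.

(u² - 2u - 8)/(u² - 4u + 12)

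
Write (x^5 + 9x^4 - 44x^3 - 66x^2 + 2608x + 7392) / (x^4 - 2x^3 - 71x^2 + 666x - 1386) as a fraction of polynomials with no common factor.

(x^2 + 8x + 16)/(x - 3)

Repeated division with remainder:
  x^5 + 9x^4 - 44x^3 - 66x^2 + 2608x + 7392 = (x + 11)(x^4 - 2x^3 - 71x^2 + 666x - 1386) + (49x^3 + 49x^2 - 3332x + 22638)
  x^4 - 2x^3 - 71x^2 + 666x - 1386 = ((1/49)x - 3/49)(49x^3 + 49x^2 - 3332x + 22638) + (0)
Last nonzero remainder: 49x^3 + 49x^2 - 3332x + 22638. Dividing through by 49 gives the monic gcd x^3 + x^2 - 68x + 462.
Cancel x^3 + x^2 - 68x + 462 from numerator and denominator to get the reduced form.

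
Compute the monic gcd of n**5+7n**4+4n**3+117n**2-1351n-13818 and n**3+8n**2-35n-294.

Repeated division with remainder:
  n**5+7n**4+4n**3+117n**2-1351n-13818 = (n**2-n+47)(n**3+8n**2-35n-294) + (0)
The last nonzero remainder n**3+8n**2-35n-294 is already monic.

n**3+8n**2-35n-294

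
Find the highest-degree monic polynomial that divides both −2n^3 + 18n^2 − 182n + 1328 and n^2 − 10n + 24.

1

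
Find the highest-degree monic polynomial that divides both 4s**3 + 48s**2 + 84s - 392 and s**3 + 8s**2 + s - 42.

s**2 + 5s - 14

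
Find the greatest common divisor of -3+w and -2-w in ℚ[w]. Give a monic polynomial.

Apply the Euclidean algorithm:
  w-3 = (-1)(-w-2) + (-5)
  -w-2 = ((1/5)w+2/5)(-5) + (0)
The last nonzero remainder is the constant -5, so the polynomials are coprime and gcd = 1.

1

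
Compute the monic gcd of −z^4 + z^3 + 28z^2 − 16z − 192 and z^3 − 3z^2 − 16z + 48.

z^2 − 16

Apply the Euclidean algorithm:
  −z^4 + z^3 + 28z^2 − 16z − 192 = (−z − 2)(z^3 − 3z^2 − 16z + 48) + (6z^2 − 96)
  z^3 − 3z^2 − 16z + 48 = ((1/6)z − 1/2)(6z^2 − 96) + (0)
Last nonzero remainder: 6z^2 − 96. Dividing through by 6 gives the monic gcd z^2 − 16.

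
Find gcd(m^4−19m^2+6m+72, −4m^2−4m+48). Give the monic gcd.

m^2+m−12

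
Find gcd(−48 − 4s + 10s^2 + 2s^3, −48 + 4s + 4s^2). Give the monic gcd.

4 + s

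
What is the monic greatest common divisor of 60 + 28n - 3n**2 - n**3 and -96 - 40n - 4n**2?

Apply the Euclidean algorithm:
  -n**3 - 3n**2 + 28n + 60 = ((1/4)n - 7/4)(-4n**2 - 40n - 96) + (-18n - 108)
  -4n**2 - 40n - 96 = ((2/9)n + 8/9)(-18n - 108) + (0)
Last nonzero remainder: -18n - 108. Dividing through by -18 gives the monic gcd n + 6.

6 + n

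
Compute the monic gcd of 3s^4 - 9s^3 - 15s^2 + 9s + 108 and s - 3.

s - 3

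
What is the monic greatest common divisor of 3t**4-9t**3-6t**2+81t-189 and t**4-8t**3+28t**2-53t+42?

t**3-6t**2+16t-21

Repeated division with remainder:
  3t**4-9t**3-6t**2+81t-189 = (3)(t**4-8t**3+28t**2-53t+42) + (15t**3-90t**2+240t-315)
  t**4-8t**3+28t**2-53t+42 = ((1/15)t-2/15)(15t**3-90t**2+240t-315) + (0)
Last nonzero remainder: 15t**3-90t**2+240t-315. Dividing through by 15 gives the monic gcd t**3-6t**2+16t-21.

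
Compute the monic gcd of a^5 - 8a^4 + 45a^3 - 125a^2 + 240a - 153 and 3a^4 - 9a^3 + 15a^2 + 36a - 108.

By polynomial division,
  a^5 - 8a^4 + 45a^3 - 125a^2 + 240a - 153 = ((1/3)a - 5/3)(3a^4 - 9a^3 + 15a^2 + 36a - 108) + (25a^3 - 112a^2 + 336a - 333)
  3a^4 - 9a^3 + 15a^2 + 36a - 108 = ((3/25)a + 111/625)(25a^3 - 112a^2 + 336a - 333) + (-(3393/625)a^2 + (10179/625)a - 30537/625)
  25a^3 - 112a^2 + 336a - 333 = (-(15625/3393)a + 23125/3393)(-(3393/625)a^2 + (10179/625)a - 30537/625) + (0)
Last nonzero remainder: -(3393/625)a^2 + (10179/625)a - 30537/625. Dividing through by -3393/625 gives the monic gcd a^2 - 3a + 9.

a^2 - 3a + 9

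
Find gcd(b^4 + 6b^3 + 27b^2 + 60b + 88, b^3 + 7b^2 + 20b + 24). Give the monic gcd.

Repeated division with remainder:
  b^4 + 6b^3 + 27b^2 + 60b + 88 = (b - 1)(b^3 + 7b^2 + 20b + 24) + (14b^2 + 56b + 112)
  b^3 + 7b^2 + 20b + 24 = ((1/14)b + 3/14)(14b^2 + 56b + 112) + (0)
Last nonzero remainder: 14b^2 + 56b + 112. Dividing through by 14 gives the monic gcd b^2 + 4b + 8.

b^2 + 4b + 8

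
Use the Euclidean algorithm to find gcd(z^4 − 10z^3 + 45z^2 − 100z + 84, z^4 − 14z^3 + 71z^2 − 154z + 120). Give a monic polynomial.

z^2 − 5z + 6

Repeated division with remainder:
  z^4 − 10z^3 + 45z^2 − 100z + 84 = (z^4 − 14z^3 + 71z^2 − 154z + 120) + (4z^3 − 26z^2 + 54z − 36)
  z^4 − 14z^3 + 71z^2 − 154z + 120 = ((1/4)z − 15/8)(4z^3 − 26z^2 + 54z − 36) + ((35/4)z^2 − (175/4)z + 105/2)
  4z^3 − 26z^2 + 54z − 36 = ((16/35)z − 24/35)((35/4)z^2 − (175/4)z + 105/2) + (0)
Last nonzero remainder: (35/4)z^2 − (175/4)z + 105/2. Dividing through by 35/4 gives the monic gcd z^2 − 5z + 6.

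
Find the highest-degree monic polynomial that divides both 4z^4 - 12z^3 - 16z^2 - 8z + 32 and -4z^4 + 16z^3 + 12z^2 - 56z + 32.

z^2 - 5z + 4

Apply the Euclidean algorithm:
  4z^4 - 12z^3 - 16z^2 - 8z + 32 = (-1)(-4z^4 + 16z^3 + 12z^2 - 56z + 32) + (4z^3 - 4z^2 - 64z + 64)
  -4z^4 + 16z^3 + 12z^2 - 56z + 32 = (-z + 3)(4z^3 - 4z^2 - 64z + 64) + (-40z^2 + 200z - 160)
  4z^3 - 4z^2 - 64z + 64 = (-(1/10)z - 2/5)(-40z^2 + 200z - 160) + (0)
Last nonzero remainder: -40z^2 + 200z - 160. Dividing through by -40 gives the monic gcd z^2 - 5z + 4.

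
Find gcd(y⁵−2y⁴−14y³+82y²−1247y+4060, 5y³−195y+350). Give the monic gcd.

y²+2y−35

Apply the Euclidean algorithm:
  y⁵−2y⁴−14y³+82y²−1247y+4060 = ((1/5)y²−(2/5)y+5)(5y³−195y+350) + (−66y²−132y+2310)
  5y³−195y+350 = (−(5/66)y+5/33)(−66y²−132y+2310) + (0)
Last nonzero remainder: −66y²−132y+2310. Dividing through by −66 gives the monic gcd y²+2y−35.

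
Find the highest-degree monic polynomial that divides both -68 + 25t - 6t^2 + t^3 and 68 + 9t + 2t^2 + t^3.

17 - 2t + t^2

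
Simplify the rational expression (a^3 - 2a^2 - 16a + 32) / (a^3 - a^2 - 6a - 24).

(a^2 + 2a - 8)/(a^2 + 3a + 6)

By polynomial division,
  a^3 - 2a^2 - 16a + 32 = (a^3 - a^2 - 6a - 24) + (-a^2 - 10a + 56)
  a^3 - a^2 - 6a - 24 = (-a + 11)(-a^2 - 10a + 56) + (160a - 640)
  -a^2 - 10a + 56 = (-(1/160)a - 7/80)(160a - 640) + (0)
Last nonzero remainder: 160a - 640. Dividing through by 160 gives the monic gcd a - 4.
Cancel a - 4 from numerator and denominator to get the reduced form.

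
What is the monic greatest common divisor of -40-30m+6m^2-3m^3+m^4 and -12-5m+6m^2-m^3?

Euclidean algorithm in ℚ[m]:
  m^4-3m^3+6m^2-30m-40 = (-m-3)(-m^3+6m^2-5m-12) + (19m^2-57m-76)
  -m^3+6m^2-5m-12 = (-(1/19)m+3/19)(19m^2-57m-76) + (0)
Last nonzero remainder: 19m^2-57m-76. Dividing through by 19 gives the monic gcd m^2-3m-4.

-4-3m+m^2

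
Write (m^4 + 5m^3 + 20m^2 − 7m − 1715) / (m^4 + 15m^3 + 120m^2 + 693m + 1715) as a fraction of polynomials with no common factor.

By polynomial division,
  m^4 + 5m^3 + 20m^2 − 7m − 1715 = (m^4 + 15m^3 + 120m^2 + 693m + 1715) + (−10m^3 − 100m^2 − 700m − 3430)
  m^4 + 15m^3 + 120m^2 + 693m + 1715 = (−(1/10)m − 1/2)(−10m^3 − 100m^2 − 700m − 3430) + (0)
Last nonzero remainder: −10m^3 − 100m^2 − 700m − 3430. Dividing through by −10 gives the monic gcd m^3 + 10m^2 + 70m + 343.
Cancel m^3 + 10m^2 + 70m + 343 from numerator and denominator to get the reduced form.

(m − 5)/(m + 5)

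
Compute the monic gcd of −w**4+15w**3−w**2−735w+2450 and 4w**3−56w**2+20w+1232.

By polynomial division,
  −w**4+15w**3−w**2−735w+2450 = (−(1/4)w+1/4)(4w**3−56w**2+20w+1232) + (18w**2−432w+2142)
  4w**3−56w**2+20w+1232 = ((2/9)w+20/9)(18w**2−432w+2142) + (504w−3528)
  18w**2−432w+2142 = ((1/28)w−17/28)(504w−3528) + (0)
Last nonzero remainder: 504w−3528. Dividing through by 504 gives the monic gcd w−7.

w−7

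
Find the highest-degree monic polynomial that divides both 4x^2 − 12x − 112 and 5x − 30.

1

Repeated division with remainder:
  4x^2 − 12x − 112 = ((4/5)x + 12/5)(5x − 30) + (−40)
  5x − 30 = (−(1/8)x + 3/4)(−40) + (0)
The last nonzero remainder is the constant −40, so the polynomials are coprime and gcd = 1.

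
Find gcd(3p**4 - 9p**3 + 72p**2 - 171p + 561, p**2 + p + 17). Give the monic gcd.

p**2 + p + 17

By polynomial division,
  3p**4 - 9p**3 + 72p**2 - 171p + 561 = (3p**2 - 12p + 33)(p**2 + p + 17) + (0)
The last nonzero remainder p**2 + p + 17 is already monic.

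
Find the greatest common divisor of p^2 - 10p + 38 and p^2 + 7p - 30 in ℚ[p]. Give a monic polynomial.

1

By polynomial division,
  p^2 - 10p + 38 = (p^2 + 7p - 30) + (-17p + 68)
  p^2 + 7p - 30 = (-(1/17)p - 11/17)(-17p + 68) + (14)
  -17p + 68 = (-(17/14)p + 34/7)(14) + (0)
The last nonzero remainder is the constant 14, so the polynomials are coprime and gcd = 1.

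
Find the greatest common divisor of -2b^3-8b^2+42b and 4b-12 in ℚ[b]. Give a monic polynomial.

Apply the Euclidean algorithm:
  -2b^3-8b^2+42b = (-(1/2)b^2-(7/2)b)(4b-12) + (0)
Last nonzero remainder: 4b-12. Dividing through by 4 gives the monic gcd b-3.

b-3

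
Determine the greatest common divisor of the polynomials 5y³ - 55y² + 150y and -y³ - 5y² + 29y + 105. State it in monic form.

y - 5

Repeated division with remainder:
  5y³ - 55y² + 150y = (-5)(-y³ - 5y² + 29y + 105) + (-80y² + 295y + 525)
  -y³ - 5y² + 29y + 105 = ((1/80)y + 139/1280)(-80y² + 295y + 525) + (-(2457/256)y + 12285/256)
  -80y² + 295y + 525 = ((20480/2457)y + 1280/117)(-(2457/256)y + 12285/256) + (0)
Last nonzero remainder: -(2457/256)y + 12285/256. Dividing through by -2457/256 gives the monic gcd y - 5.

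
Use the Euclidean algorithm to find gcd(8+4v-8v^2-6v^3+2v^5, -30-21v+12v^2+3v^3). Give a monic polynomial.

Euclidean algorithm in ℚ[v]:
  2v^5-6v^3-8v^2+4v+8 = ((2/3)v^2-(8/3)v+40/3)(3v^3+12v^2-21v-30) + (-204v^2+204v+408)
  3v^3+12v^2-21v-30 = (-(1/68)v-5/68)(-204v^2+204v+408) + (0)
Last nonzero remainder: -204v^2+204v+408. Dividing through by -204 gives the monic gcd v^2-v-2.

-2-v+v^2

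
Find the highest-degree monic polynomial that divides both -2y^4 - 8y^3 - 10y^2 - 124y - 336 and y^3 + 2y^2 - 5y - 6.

Repeated division with remainder:
  -2y^4 - 8y^3 - 10y^2 - 124y - 336 = (-2y - 4)(y^3 + 2y^2 - 5y - 6) + (-12y^2 - 156y - 360)
  y^3 + 2y^2 - 5y - 6 = (-(1/12)y + 11/12)(-12y^2 - 156y - 360) + (108y + 324)
  -12y^2 - 156y - 360 = (-(1/9)y - 10/9)(108y + 324) + (0)
Last nonzero remainder: 108y + 324. Dividing through by 108 gives the monic gcd y + 3.

y + 3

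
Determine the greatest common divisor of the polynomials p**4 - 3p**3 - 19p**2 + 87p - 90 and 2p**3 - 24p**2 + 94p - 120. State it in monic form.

p - 3

By polynomial division,
  p**4 - 3p**3 - 19p**2 + 87p - 90 = ((1/2)p + 9/2)(2p**3 - 24p**2 + 94p - 120) + (42p**2 - 276p + 450)
  2p**3 - 24p**2 + 94p - 120 = ((1/21)p - 38/147)(42p**2 - 276p + 450) + ((60/49)p - 180/49)
  42p**2 - 276p + 450 = ((343/10)p - 245/2)((60/49)p - 180/49) + (0)
Last nonzero remainder: (60/49)p - 180/49. Dividing through by 60/49 gives the monic gcd p - 3.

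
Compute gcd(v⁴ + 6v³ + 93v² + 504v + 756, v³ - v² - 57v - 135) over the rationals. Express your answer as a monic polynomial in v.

Euclidean algorithm in ℚ[v]:
  v⁴ + 6v³ + 93v² + 504v + 756 = (v + 7)(v³ - v² - 57v - 135) + (157v² + 1038v + 1701)
  v³ - v² - 57v - 135 = ((1/157)v - 1195/24649)(157v² + 1038v + 1701) + (-(431640/24649)v - 1294920/24649)
  157v² + 1038v + 1701 = (-(3869893/431640)v - 1552887/47960)(-(431640/24649)v - 1294920/24649) + (0)
Last nonzero remainder: -(431640/24649)v - 1294920/24649. Dividing through by -431640/24649 gives the monic gcd v + 3.

v + 3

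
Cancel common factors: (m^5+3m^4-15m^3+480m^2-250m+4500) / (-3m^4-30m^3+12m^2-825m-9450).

(-m^2-10)/(3m+21)

Repeated division with remainder:
  m^5+3m^4-15m^3+480m^2-250m+4500 = (-(1/3)m+7/3)(-3m^4-30m^3+12m^2-825m-9450) + (59m^3+177m^2-1475m+26550)
  -3m^4-30m^3+12m^2-825m-9450 = (-(3/59)m-21/59)(59m^3+177m^2-1475m+26550) + (0)
Last nonzero remainder: 59m^3+177m^2-1475m+26550. Dividing through by 59 gives the monic gcd m^3+3m^2-25m+450.
Cancel m^3+3m^2-25m+450 from numerator and denominator to get the reduced form.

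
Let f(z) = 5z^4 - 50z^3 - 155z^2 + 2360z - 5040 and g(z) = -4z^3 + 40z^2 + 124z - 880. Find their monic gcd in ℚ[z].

z - 4

Repeated division with remainder:
  5z^4 - 50z^3 - 155z^2 + 2360z - 5040 = (-(5/4)z)(-4z^3 + 40z^2 + 124z - 880) + (1260z - 5040)
  -4z^3 + 40z^2 + 124z - 880 = (-(1/315)z^2 + (2/105)z + 11/63)(1260z - 5040) + (0)
Last nonzero remainder: 1260z - 5040. Dividing through by 1260 gives the monic gcd z - 4.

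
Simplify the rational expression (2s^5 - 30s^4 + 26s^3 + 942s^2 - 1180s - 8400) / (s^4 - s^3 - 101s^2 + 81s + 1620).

(2s^3 - 28s^2 + 38s + 420)/(s^2 - 81)

Apply the Euclidean algorithm:
  2s^5 - 30s^4 + 26s^3 + 942s^2 - 1180s - 8400 = (2s - 28)(s^4 - s^3 - 101s^2 + 81s + 1620) + (200s^3 - 2048s^2 - 2152s + 36960)
  s^4 - s^3 - 101s^2 + 81s + 1620 = ((1/200)s + 231/5000)(200s^3 - 2048s^2 - 2152s + 36960) + ((2736/625)s^2 - (2736/625)s - 10944/125)
  200s^3 - 2048s^2 - 2152s + 36960 = ((15625/342)s - 48125/114)((2736/625)s^2 - (2736/625)s - 10944/125) + (0)
Last nonzero remainder: (2736/625)s^2 - (2736/625)s - 10944/125. Dividing through by 2736/625 gives the monic gcd s^2 - s - 20.
Cancel s^2 - s - 20 from numerator and denominator to get the reduced form.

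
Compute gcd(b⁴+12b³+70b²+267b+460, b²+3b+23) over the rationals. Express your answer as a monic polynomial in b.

b²+3b+23

By polynomial division,
  b⁴+12b³+70b²+267b+460 = (b²+9b+20)(b²+3b+23) + (0)
The last nonzero remainder b²+3b+23 is already monic.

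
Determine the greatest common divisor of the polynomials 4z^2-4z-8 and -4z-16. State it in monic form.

Repeated division with remainder:
  4z^2-4z-8 = (-z+5)(-4z-16) + (72)
  -4z-16 = (-(1/18)z-2/9)(72) + (0)
The last nonzero remainder is the constant 72, so the polynomials are coprime and gcd = 1.

1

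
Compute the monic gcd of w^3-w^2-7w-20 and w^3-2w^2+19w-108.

Repeated division with remainder:
  w^3-w^2-7w-20 = (w^3-2w^2+19w-108) + (w^2-26w+88)
  w^3-2w^2+19w-108 = (w+24)(w^2-26w+88) + (555w-2220)
  w^2-26w+88 = ((1/555)w-22/555)(555w-2220) + (0)
Last nonzero remainder: 555w-2220. Dividing through by 555 gives the monic gcd w-4.

w-4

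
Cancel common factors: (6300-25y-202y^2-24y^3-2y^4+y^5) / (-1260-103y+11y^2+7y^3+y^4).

(-35-2y+y^2)/(7+y)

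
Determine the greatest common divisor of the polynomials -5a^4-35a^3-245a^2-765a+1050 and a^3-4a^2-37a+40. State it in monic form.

a^2+4a-5

Euclidean algorithm in ℚ[a]:
  -5a^4-35a^3-245a^2-765a+1050 = (-5a-55)(a^3-4a^2-37a+40) + (-650a^2-2600a+3250)
  a^3-4a^2-37a+40 = (-(1/650)a+4/325)(-650a^2-2600a+3250) + (0)
Last nonzero remainder: -650a^2-2600a+3250. Dividing through by -650 gives the monic gcd a^2+4a-5.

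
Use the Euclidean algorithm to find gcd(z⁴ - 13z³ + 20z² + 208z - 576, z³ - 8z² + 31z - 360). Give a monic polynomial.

z - 9

Repeated division with remainder:
  z⁴ - 13z³ + 20z² + 208z - 576 = (z - 5)(z³ - 8z² + 31z - 360) + (-51z² + 723z - 2376)
  z³ - 8z² + 31z - 360 = (-(1/51)z - 35/289)(-51z² + 723z - 2376) + ((20800/289)z - 187200/289)
  -51z² + 723z - 2376 = (-(14739/20800)z + 9537/2600)((20800/289)z - 187200/289) + (0)
Last nonzero remainder: (20800/289)z - 187200/289. Dividing through by 20800/289 gives the monic gcd z - 9.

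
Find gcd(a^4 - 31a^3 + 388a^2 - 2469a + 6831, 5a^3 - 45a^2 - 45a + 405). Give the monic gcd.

Repeated division with remainder:
  a^4 - 31a^3 + 388a^2 - 2469a + 6831 = ((1/5)a - 22/5)(5a^3 - 45a^2 - 45a + 405) + (199a^2 - 2748a + 8613)
  5a^3 - 45a^2 - 45a + 405 = ((5/199)a + 4785/39601)(199a^2 - 2748a + 8613) + ((2797200/39601)a - 25174800/39601)
  199a^2 - 2748a + 8613 = ((7880599/2797200)a - 12632719/932400)((2797200/39601)a - 25174800/39601) + (0)
Last nonzero remainder: (2797200/39601)a - 25174800/39601. Dividing through by 2797200/39601 gives the monic gcd a - 9.

a - 9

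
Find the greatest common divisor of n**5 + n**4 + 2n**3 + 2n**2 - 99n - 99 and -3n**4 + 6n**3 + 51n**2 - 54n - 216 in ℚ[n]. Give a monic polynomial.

Repeated division with remainder:
  n**5 + n**4 + 2n**3 + 2n**2 - 99n - 99 = (-(1/3)n - 1)(-3n**4 + 6n**3 + 51n**2 - 54n - 216) + (25n**3 + 35n**2 - 225n - 315)
  -3n**4 + 6n**3 + 51n**2 - 54n - 216 = (-(3/25)n + 51/125)(25n**3 + 35n**2 - 225n - 315) + ((243/25)n**2 - 2187/25)
  25n**3 + 35n**2 - 225n - 315 = ((625/243)n + 875/243)((243/25)n**2 - 2187/25) + (0)
Last nonzero remainder: (243/25)n**2 - 2187/25. Dividing through by 243/25 gives the monic gcd n**2 - 9.

n**2 - 9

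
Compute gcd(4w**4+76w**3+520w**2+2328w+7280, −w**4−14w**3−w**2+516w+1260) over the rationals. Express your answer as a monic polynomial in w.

w**2+17w+70

Repeated division with remainder:
  4w**4+76w**3+520w**2+2328w+7280 = (−4)(−w**4−14w**3−w**2+516w+1260) + (20w**3+516w**2+4392w+12320)
  −w**4−14w**3−w**2+516w+1260 = (−(1/20)w+59/100)(20w**3+516w**2+4392w+12320) + (−(2146/25)w**2−(36482/25)w−30044/5)
  20w**3+516w**2+4392w+12320 = (−(250/1073)w−2200/1073)(−(2146/25)w**2−(36482/25)w−30044/5) + (0)
Last nonzero remainder: −(2146/25)w**2−(36482/25)w−30044/5. Dividing through by −2146/25 gives the monic gcd w**2+17w+70.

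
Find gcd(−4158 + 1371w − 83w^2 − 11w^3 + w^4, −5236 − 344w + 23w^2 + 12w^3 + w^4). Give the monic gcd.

Repeated division with remainder:
  w^4 − 11w^3 − 83w^2 + 1371w − 4158 = (w^4 + 12w^3 + 23w^2 − 344w − 5236) + (−23w^3 − 106w^2 + 1715w + 1078)
  w^4 + 12w^3 + 23w^2 − 344w − 5236 = (−(1/23)w − 170/529)(−23w^3 − 106w^2 + 1715w + 1078) + ((33592/529)w^2 + (134368/529)w − 2586584/529)
  −23w^3 − 106w^2 + 1715w + 1078 = (−(12167/33592)w − 3703/16796)((33592/529)w^2 + (134368/529)w − 2586584/529) + (0)
Last nonzero remainder: (33592/529)w^2 + (134368/529)w − 2586584/529. Dividing through by 33592/529 gives the monic gcd w^2 + 4w − 77.

−77 + 4w + w^2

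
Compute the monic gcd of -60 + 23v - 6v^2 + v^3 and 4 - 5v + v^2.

Euclidean algorithm in ℚ[v]:
  v^3 - 6v^2 + 23v - 60 = (v - 1)(v^2 - 5v + 4) + (14v - 56)
  v^2 - 5v + 4 = ((1/14)v - 1/14)(14v - 56) + (0)
Last nonzero remainder: 14v - 56. Dividing through by 14 gives the monic gcd v - 4.

-4 + v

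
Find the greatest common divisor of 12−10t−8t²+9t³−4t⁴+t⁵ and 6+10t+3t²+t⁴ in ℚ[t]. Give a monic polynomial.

6+4t−t²+t³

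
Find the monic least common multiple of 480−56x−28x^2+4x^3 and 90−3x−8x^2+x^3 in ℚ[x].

360+78x−35x^2−4x^3+x^4

By polynomial division,
  4x^3−28x^2−56x+480 = (4)(x^3−8x^2−3x+90) + (4x^2−44x+120)
  x^3−8x^2−3x+90 = ((1/4)x+3/4)(4x^2−44x+120) + (0)
Last nonzero remainder: 4x^2−44x+120. Dividing through by 4 gives the monic gcd x^2−11x+30.
Then lcm(f, g) = f·g / gcd(f, g); expanding and making the result monic gives the answer.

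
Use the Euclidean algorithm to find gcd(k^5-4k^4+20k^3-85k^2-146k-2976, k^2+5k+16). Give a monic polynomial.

k^2+5k+16

Repeated division with remainder:
  k^5-4k^4+20k^3-85k^2-146k-2976 = (k^3-9k^2+49k-186)(k^2+5k+16) + (0)
The last nonzero remainder k^2+5k+16 is already monic.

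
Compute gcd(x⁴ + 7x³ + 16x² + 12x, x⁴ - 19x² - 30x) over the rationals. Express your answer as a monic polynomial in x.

Euclidean algorithm in ℚ[x]:
  x⁴ + 7x³ + 16x² + 12x = (x⁴ - 19x² - 30x) + (7x³ + 35x² + 42x)
  x⁴ - 19x² - 30x = ((1/7)x - 5/7)(7x³ + 35x² + 42x) + (0)
Last nonzero remainder: 7x³ + 35x² + 42x. Dividing through by 7 gives the monic gcd x³ + 5x² + 6x.

x³ + 5x² + 6x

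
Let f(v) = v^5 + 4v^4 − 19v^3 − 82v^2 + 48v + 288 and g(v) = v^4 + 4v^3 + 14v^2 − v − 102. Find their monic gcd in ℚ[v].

v^2 + v − 6

Repeated division with remainder:
  v^5 + 4v^4 − 19v^3 − 82v^2 + 48v + 288 = (v)(v^4 + 4v^3 + 14v^2 − v − 102) + (−33v^3 − 81v^2 + 150v + 288)
  v^4 + 4v^3 + 14v^2 − v − 102 = (−(1/33)v − 17/363)(−33v^3 − 81v^2 + 150v + 288) + ((1785/121)v^2 + (1785/121)v − 10710/121)
  −33v^3 − 81v^2 + 150v + 288 = (−(1331/595)v − 1936/595)((1785/121)v^2 + (1785/121)v − 10710/121) + (0)
Last nonzero remainder: (1785/121)v^2 + (1785/121)v − 10710/121. Dividing through by 1785/121 gives the monic gcd v^2 + v − 6.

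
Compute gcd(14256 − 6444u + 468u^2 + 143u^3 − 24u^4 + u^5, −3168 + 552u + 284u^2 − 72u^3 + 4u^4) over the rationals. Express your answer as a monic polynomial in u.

−264 + 134u − 21u^2 + u^3

Euclidean algorithm in ℚ[u]:
  u^5 − 24u^4 + 143u^3 + 468u^2 − 6444u + 14256 = ((1/4)u − 3/2)(4u^4 − 72u^3 + 284u^2 + 552u − 3168) + (−36u^3 + 756u^2 − 4824u + 9504)
  4u^4 − 72u^3 + 284u^2 + 552u − 3168 = (−(1/9)u − 1/3)(−36u^3 + 756u^2 − 4824u + 9504) + (0)
Last nonzero remainder: −36u^3 + 756u^2 − 4824u + 9504. Dividing through by −36 gives the monic gcd u^3 − 21u^2 + 134u − 264.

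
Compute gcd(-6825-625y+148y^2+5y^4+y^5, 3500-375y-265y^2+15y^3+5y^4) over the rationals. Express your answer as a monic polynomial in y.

Apply the Euclidean algorithm:
  y^5+5y^4+148y^2-625y-6825 = ((1/5)y+2/5)(5y^4+15y^3-265y^2-375y+3500) + (47y^3+329y^2-1175y-8225)
  5y^4+15y^3-265y^2-375y+3500 = ((5/47)y-20/47)(47y^3+329y^2-1175y-8225) + (0)
Last nonzero remainder: 47y^3+329y^2-1175y-8225. Dividing through by 47 gives the monic gcd y^3+7y^2-25y-175.

-175-25y+7y^2+y^3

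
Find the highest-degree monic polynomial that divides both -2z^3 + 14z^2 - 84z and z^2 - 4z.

z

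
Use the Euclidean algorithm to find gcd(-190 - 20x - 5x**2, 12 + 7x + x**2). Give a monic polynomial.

Euclidean algorithm in ℚ[x]:
  -5x**2 - 20x - 190 = (-5)(x**2 + 7x + 12) + (15x - 130)
  x**2 + 7x + 12 = ((1/15)x + 47/45)(15x - 130) + (1330/9)
  15x - 130 = ((27/266)x - 117/133)(1330/9) + (0)
The last nonzero remainder is the constant 1330/9, so the polynomials are coprime and gcd = 1.

1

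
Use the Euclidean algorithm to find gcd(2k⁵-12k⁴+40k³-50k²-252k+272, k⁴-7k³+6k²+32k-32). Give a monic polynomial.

k³-3k²-6k+8

Repeated division with remainder:
  2k⁵-12k⁴+40k³-50k²-252k+272 = (2k+2)(k⁴-7k³+6k²+32k-32) + (42k³-126k²-252k+336)
  k⁴-7k³+6k²+32k-32 = ((1/42)k-2/21)(42k³-126k²-252k+336) + (0)
Last nonzero remainder: 42k³-126k²-252k+336. Dividing through by 42 gives the monic gcd k³-3k²-6k+8.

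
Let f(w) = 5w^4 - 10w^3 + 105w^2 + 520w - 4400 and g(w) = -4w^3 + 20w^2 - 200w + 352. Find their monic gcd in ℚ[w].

w^2 - 3w + 44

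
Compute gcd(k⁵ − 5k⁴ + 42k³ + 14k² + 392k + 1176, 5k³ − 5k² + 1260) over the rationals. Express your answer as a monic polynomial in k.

Repeated division with remainder:
  k⁵ − 5k⁴ + 42k³ + 14k² + 392k + 1176 = ((1/5)k² − (4/5)k + 38/5)(5k³ − 5k² + 1260) + (−200k² + 1400k − 8400)
  5k³ − 5k² + 1260 = (−(1/40)k − 3/20)(−200k² + 1400k − 8400) + (0)
Last nonzero remainder: −200k² + 1400k − 8400. Dividing through by −200 gives the monic gcd k² − 7k + 42.

k² − 7k + 42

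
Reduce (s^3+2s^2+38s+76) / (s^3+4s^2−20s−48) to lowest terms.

Euclidean algorithm in ℚ[s]:
  s^3+2s^2+38s+76 = (s^3+4s^2−20s−48) + (−2s^2+58s+124)
  s^3+4s^2−20s−48 = (−(1/2)s−33/2)(−2s^2+58s+124) + (999s+1998)
  −2s^2+58s+124 = (−(2/999)s+62/999)(999s+1998) + (0)
Last nonzero remainder: 999s+1998. Dividing through by 999 gives the monic gcd s+2.
Cancel s+2 from numerator and denominator to get the reduced form.

(s^2+38)/(s^2+2s−24)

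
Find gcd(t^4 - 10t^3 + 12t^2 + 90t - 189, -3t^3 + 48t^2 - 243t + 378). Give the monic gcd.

Euclidean algorithm in ℚ[t]:
  t^4 - 10t^3 + 12t^2 + 90t - 189 = (-(1/3)t - 2)(-3t^3 + 48t^2 - 243t + 378) + (27t^2 - 270t + 567)
  -3t^3 + 48t^2 - 243t + 378 = (-(1/9)t + 2/3)(27t^2 - 270t + 567) + (0)
Last nonzero remainder: 27t^2 - 270t + 567. Dividing through by 27 gives the monic gcd t^2 - 10t + 21.

t^2 - 10t + 21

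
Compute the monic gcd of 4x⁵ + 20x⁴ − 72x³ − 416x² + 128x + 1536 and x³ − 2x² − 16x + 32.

x³ − 2x² − 16x + 32

Euclidean algorithm in ℚ[x]:
  4x⁵ + 20x⁴ − 72x³ − 416x² + 128x + 1536 = (4x² + 28x + 48)(x³ − 2x² − 16x + 32) + (0)
The last nonzero remainder x³ − 2x² − 16x + 32 is already monic.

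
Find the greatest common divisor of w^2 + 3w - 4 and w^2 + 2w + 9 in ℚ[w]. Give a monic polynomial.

Apply the Euclidean algorithm:
  w^2 + 3w - 4 = (w^2 + 2w + 9) + (w - 13)
  w^2 + 2w + 9 = (w + 15)(w - 13) + (204)
  w - 13 = ((1/204)w - 13/204)(204) + (0)
The last nonzero remainder is the constant 204, so the polynomials are coprime and gcd = 1.

1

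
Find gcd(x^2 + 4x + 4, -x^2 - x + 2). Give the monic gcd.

Repeated division with remainder:
  x^2 + 4x + 4 = (-1)(-x^2 - x + 2) + (3x + 6)
  -x^2 - x + 2 = (-(1/3)x + 1/3)(3x + 6) + (0)
Last nonzero remainder: 3x + 6. Dividing through by 3 gives the monic gcd x + 2.

x + 2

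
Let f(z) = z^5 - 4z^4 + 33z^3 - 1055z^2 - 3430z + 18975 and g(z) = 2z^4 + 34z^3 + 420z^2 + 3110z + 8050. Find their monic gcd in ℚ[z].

z^3 + 10z^2 + 140z + 575

By polynomial division,
  z^5 - 4z^4 + 33z^3 - 1055z^2 - 3430z + 18975 = ((1/2)z - 21/2)(2z^4 + 34z^3 + 420z^2 + 3110z + 8050) + (180z^3 + 1800z^2 + 25200z + 103500)
  2z^4 + 34z^3 + 420z^2 + 3110z + 8050 = ((1/90)z + 7/90)(180z^3 + 1800z^2 + 25200z + 103500) + (0)
Last nonzero remainder: 180z^3 + 1800z^2 + 25200z + 103500. Dividing through by 180 gives the monic gcd z^3 + 10z^2 + 140z + 575.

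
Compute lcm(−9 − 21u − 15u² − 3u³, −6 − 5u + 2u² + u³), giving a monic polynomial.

−6 − 11u − 3u² + 3u³ + u⁴

Euclidean algorithm in ℚ[u]:
  −3u³ − 15u² − 21u − 9 = (−3)(u³ + 2u² − 5u − 6) + (−9u² − 36u − 27)
  u³ + 2u² − 5u − 6 = (−(1/9)u + 2/9)(−9u² − 36u − 27) + (0)
Last nonzero remainder: −9u² − 36u − 27. Dividing through by −9 gives the monic gcd u² + 4u + 3.
Then lcm(f, g) = f·g / gcd(f, g); expanding and making the result monic gives the answer.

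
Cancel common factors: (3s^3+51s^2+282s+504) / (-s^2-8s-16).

By polynomial division,
  3s^3+51s^2+282s+504 = (-3s-27)(-s^2-8s-16) + (18s+72)
  -s^2-8s-16 = (-(1/18)s-2/9)(18s+72) + (0)
Last nonzero remainder: 18s+72. Dividing through by 18 gives the monic gcd s+4.
Cancel s+4 from numerator and denominator to get the reduced form.

(-3s^2-39s-126)/(s+4)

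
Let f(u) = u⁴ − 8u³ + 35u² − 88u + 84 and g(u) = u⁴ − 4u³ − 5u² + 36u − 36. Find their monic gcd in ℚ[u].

u² − 5u + 6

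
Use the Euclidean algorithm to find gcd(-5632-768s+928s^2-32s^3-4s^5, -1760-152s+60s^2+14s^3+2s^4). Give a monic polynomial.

Apply the Euclidean algorithm:
  -4s^5-32s^3+928s^2-768s-5632 = (-2s+14)(2s^4+14s^3+60s^2-152s-1760) + (-108s^3-216s^2-2160s+19008)
  2s^4+14s^3+60s^2-152s-1760 = (-(1/54)s-5/54)(-108s^3-216s^2-2160s+19008) + (0)
Last nonzero remainder: -108s^3-216s^2-2160s+19008. Dividing through by -108 gives the monic gcd s^3+2s^2+20s-176.

-176+20s+2s^2+s^3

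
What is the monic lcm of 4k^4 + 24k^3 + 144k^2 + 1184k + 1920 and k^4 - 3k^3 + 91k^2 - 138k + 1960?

Euclidean algorithm in ℚ[k]:
  4k^4 + 24k^3 + 144k^2 + 1184k + 1920 = (4)(k^4 - 3k^3 + 91k^2 - 138k + 1960) + (36k^3 - 220k^2 + 1736k - 5920)
  k^4 - 3k^3 + 91k^2 - 138k + 1960 = ((1/36)k + 7/81)(36k^3 - 220k^2 + 1736k - 5920) + ((5005/81)k^2 - (10010/81)k + 200200/81)
  36k^3 - 220k^2 + 1736k - 5920 = ((2916/5005)k - 11988/5005)((5005/81)k^2 - (10010/81)k + 200200/81) + (0)
Last nonzero remainder: (5005/81)k^2 - (10010/81)k + 200200/81. Dividing through by 5005/81 gives the monic gcd k^2 - 2k + 40.
Then lcm(f, g) = f·g / gcd(f, g); expanding and making the result monic gives the answer.

k^6 + 5k^5 + 79k^4 + 554k^3 + 1948k^2 + 14024k + 23520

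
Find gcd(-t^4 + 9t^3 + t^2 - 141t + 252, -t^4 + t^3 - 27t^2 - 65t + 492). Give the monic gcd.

Repeated division with remainder:
  -t^4 + 9t^3 + t^2 - 141t + 252 = (-t^4 + t^3 - 27t^2 - 65t + 492) + (8t^3 + 28t^2 - 76t - 240)
  -t^4 + t^3 - 27t^2 - 65t + 492 = (-(1/8)t + 9/16)(8t^3 + 28t^2 - 76t - 240) + (-(209/4)t^2 - (209/4)t + 627)
  8t^3 + 28t^2 - 76t - 240 = (-(32/209)t - 80/209)(-(209/4)t^2 - (209/4)t + 627) + (0)
Last nonzero remainder: -(209/4)t^2 - (209/4)t + 627. Dividing through by -209/4 gives the monic gcd t^2 + t - 12.

t^2 + t - 12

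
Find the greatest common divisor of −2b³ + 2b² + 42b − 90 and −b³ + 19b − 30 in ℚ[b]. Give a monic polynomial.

b² + 2b − 15

Repeated division with remainder:
  −2b³ + 2b² + 42b − 90 = (2)(−b³ + 19b − 30) + (2b² + 4b − 30)
  −b³ + 19b − 30 = (−(1/2)b + 1)(2b² + 4b − 30) + (0)
Last nonzero remainder: 2b² + 4b − 30. Dividing through by 2 gives the monic gcd b² + 2b − 15.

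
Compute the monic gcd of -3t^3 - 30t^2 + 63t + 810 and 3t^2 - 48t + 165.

Repeated division with remainder:
  -3t^3 - 30t^2 + 63t + 810 = (-t - 26)(3t^2 - 48t + 165) + (-1020t + 5100)
  3t^2 - 48t + 165 = (-(1/340)t + 11/340)(-1020t + 5100) + (0)
Last nonzero remainder: -1020t + 5100. Dividing through by -1020 gives the monic gcd t - 5.

t - 5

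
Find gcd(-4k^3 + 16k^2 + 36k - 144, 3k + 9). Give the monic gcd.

k + 3

Euclidean algorithm in ℚ[k]:
  -4k^3 + 16k^2 + 36k - 144 = (-(4/3)k^2 + (28/3)k - 16)(3k + 9) + (0)
Last nonzero remainder: 3k + 9. Dividing through by 3 gives the monic gcd k + 3.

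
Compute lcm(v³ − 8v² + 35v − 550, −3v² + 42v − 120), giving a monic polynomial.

v⁴ − 12v³ + 67v² − 690v + 2200

By polynomial division,
  v³ − 8v² + 35v − 550 = (−(1/3)v − 2)(−3v² + 42v − 120) + (79v − 790)
  −3v² + 42v − 120 = (−(3/79)v + 12/79)(79v − 790) + (0)
Last nonzero remainder: 79v − 790. Dividing through by 79 gives the monic gcd v − 10.
Then lcm(f, g) = f·g / gcd(f, g); expanding and making the result monic gives the answer.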